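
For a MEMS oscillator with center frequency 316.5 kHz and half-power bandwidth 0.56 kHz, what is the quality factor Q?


Step 1: Q = f0 / bandwidth
Step 2: Q = 316.5 / 0.56
Q = 565.2


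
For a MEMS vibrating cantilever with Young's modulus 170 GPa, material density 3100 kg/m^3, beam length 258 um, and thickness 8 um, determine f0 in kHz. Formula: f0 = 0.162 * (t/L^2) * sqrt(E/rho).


Step 1: Convert units to SI.
t_SI = 8e-6 m, L_SI = 258e-6 m
Step 2: Calculate sqrt(E/rho).
sqrt(170e9 / 3100) = 7405.32 m/s
Step 3: Compute f0.
f0 = 0.162 * 8e-6 / (258e-6)^2 * 7405.32 = 144181.5 Hz = 144.18 kHz


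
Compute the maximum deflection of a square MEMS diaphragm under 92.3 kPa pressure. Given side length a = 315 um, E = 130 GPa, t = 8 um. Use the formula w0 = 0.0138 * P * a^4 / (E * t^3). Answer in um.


Step 1: Convert pressure to compatible units (E is in GPa, so P in GPa).
P = 92.3 kPa = 92.3e-6 GPa
Step 2: Compute numerator: 0.0138 * P * a^4.
a^4 = 315^4 = 9845600625
numerator = 0.0138 * 92.3e-6 * 9845600625 = 1.25407e+04
Step 3: Compute denominator: E * t^3 = 130 * 8^3 = 66560
Step 4: w0 = numerator / denominator = 1.25407e+04 / 66560 = 0.1884 um


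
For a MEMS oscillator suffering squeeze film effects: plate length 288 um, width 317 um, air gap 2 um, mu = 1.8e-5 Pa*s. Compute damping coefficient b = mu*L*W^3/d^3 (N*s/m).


Step 1: Convert to SI.
L = 288e-6 m, W = 317e-6 m, d = 2e-6 m
Step 2: W^3 = (317e-6)^3 = 3.19e-11 m^3
Step 3: d^3 = (2e-6)^3 = 8.00e-18 m^3
Step 4: b = 1.8e-5 * 288e-6 * 3.19e-11 / 8.00e-18
b = 2.06e-02 N*s/m


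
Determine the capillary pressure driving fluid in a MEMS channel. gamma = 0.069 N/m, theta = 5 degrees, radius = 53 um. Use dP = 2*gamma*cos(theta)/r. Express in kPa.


Step 1: cos(5 deg) = 0.9962
Step 2: Convert r to m: r = 53e-6 m
Step 3: dP = 2 * 0.069 * 0.9962 / 53e-6 = 2593.9 Pa
Step 4: Convert Pa to kPa (divide by 1000).
dP = 2.59 kPa


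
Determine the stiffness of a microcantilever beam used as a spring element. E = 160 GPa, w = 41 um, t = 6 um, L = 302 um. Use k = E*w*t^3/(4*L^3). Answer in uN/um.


Step 1: Convert E to consistent units (1 GPa = 1000 uN/um^2).
E = 160 GPa = 160000 uN/um^2
Step 2: Compute t^3 = 6^3 = 216
Step 3: Compute L^3 = 302^3 = 27543608
Step 4: k = 160000 * 41 * 216 / (4 * 27543608)
k = 12.8611 uN/um


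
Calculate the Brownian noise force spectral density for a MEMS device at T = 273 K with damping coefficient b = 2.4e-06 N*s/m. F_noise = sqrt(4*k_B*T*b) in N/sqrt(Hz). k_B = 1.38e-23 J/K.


Step 1: Compute 4 * k_B * T * b
= 4 * 1.38e-23 * 273 * 2.4e-06
= 3.6167e-26 N^2/Hz
Step 2: F_noise = sqrt(3.6167e-26)
F_noise = 1.90e-13 N/sqrt(Hz)


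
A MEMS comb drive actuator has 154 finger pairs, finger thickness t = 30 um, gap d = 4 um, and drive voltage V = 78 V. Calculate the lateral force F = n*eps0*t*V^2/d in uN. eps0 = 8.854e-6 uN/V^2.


Step 1: Parameters: n=154, eps0=8.854e-6 uN/V^2, t=30 um, V=78 V, d=4 um
Step 2: V^2 = 6084
Step 3: F = 154 * 8.854e-6 * 30 * 6084 / 4
F = 62.217 uN


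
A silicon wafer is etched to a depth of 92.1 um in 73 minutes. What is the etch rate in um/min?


Step 1: Etch rate = depth / time
Step 2: rate = 92.1 / 73
rate = 1.262 um/min


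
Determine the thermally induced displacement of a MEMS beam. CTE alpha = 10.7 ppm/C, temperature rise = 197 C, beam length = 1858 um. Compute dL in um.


Step 1: Convert CTE: alpha = 10.7 ppm/C = 10.7e-6 /C
Step 2: dL = 10.7e-6 * 197 * 1858
dL = 3.9165 um


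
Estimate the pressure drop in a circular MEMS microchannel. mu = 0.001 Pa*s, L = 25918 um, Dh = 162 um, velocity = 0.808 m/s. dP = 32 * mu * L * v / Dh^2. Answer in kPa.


Step 1: Convert to SI: L = 25918e-6 m, Dh = 162e-6 m
Step 2: dP = 32 * 0.001 * 25918e-6 * 0.808 / (162e-6)^2
Step 3: dP = 25534.82 Pa
Step 4: Convert to kPa: dP = 25.53 kPa


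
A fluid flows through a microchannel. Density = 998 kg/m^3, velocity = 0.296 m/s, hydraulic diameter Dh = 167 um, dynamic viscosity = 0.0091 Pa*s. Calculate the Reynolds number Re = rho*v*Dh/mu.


Step 1: Convert Dh to meters: Dh = 167e-6 m
Step 2: Re = rho * v * Dh / mu
Re = 998 * 0.296 * 167e-6 / 0.0091
Re = 5.421


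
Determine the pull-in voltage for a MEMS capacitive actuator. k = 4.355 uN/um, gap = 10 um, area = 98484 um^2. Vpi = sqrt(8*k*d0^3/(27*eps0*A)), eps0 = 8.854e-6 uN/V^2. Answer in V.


Step 1: Compute numerator: 8 * k * d0^3 = 8 * 4.355 * 10^3 = 34840.0
Step 2: Compute denominator: 27 * eps0 * A = 27 * 8.854e-6 * 98484 = 23.543388
Step 3: Vpi = sqrt(34840.0 / 23.543388)
Vpi = 38.47 V


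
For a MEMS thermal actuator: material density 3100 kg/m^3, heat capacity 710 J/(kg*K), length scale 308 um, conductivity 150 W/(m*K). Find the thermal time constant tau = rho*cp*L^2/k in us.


Step 1: Convert L to m: L = 308e-6 m
Step 2: L^2 = (308e-6)^2 = 9.4864e-08 m^2
Step 3: tau = 3100 * 710 * 9.4864e-08 / 150 = 1.39197109e-03 s
Step 4: Convert to microseconds (multiply by 1e6).
tau = 1391.971 us


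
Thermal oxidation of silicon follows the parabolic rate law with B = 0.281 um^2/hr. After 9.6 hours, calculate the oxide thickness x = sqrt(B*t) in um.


Step 1: Compute B*t = 0.281 * 9.6 = 2.6976
Step 2: x = sqrt(2.6976)
x = 1.642 um


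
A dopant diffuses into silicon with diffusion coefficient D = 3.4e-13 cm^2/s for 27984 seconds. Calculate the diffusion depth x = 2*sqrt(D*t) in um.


Step 1: Compute D*t = 3.4e-13 * 27984 = 9.51456e-09 cm^2
Step 2: sqrt(D*t) = 9.75426e-05 cm
Step 3: x = 2 * 9.75426e-05 cm = 1.950852e-04 cm
Step 4: Convert to um (1 cm = 1e4 um): x = 1.951 um


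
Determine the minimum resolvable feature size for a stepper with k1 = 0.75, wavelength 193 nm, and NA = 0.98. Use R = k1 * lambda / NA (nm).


Step 1: Identify values: k1 = 0.75, lambda = 193 nm, NA = 0.98
Step 2: R = k1 * lambda / NA
R = 0.75 * 193 / 0.98
R = 147.7 nm


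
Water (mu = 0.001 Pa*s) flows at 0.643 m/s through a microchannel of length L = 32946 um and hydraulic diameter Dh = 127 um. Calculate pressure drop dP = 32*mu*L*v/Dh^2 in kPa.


Step 1: Convert to SI: L = 32946e-6 m, Dh = 127e-6 m
Step 2: dP = 32 * 0.001 * 32946e-6 * 0.643 / (127e-6)^2
Step 3: dP = 42029.69 Pa
Step 4: Convert to kPa: dP = 42.03 kPa


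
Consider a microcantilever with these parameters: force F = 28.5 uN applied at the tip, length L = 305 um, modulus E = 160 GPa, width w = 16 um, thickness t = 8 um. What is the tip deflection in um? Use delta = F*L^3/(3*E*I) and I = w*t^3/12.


Step 1: Calculate the second moment of area.
I = w * t^3 / 12 = 16 * 8^3 / 12 = 682.6667 um^4
Step 2: Convert E to consistent units (1 GPa = 1000 uN/um^2).
E = 160 GPa = 160000 uN/um^2
Step 3: Calculate tip deflection.
delta = F * L^3 / (3 * E * I)
delta = 28.5 * 305^3 / (3 * 160000 * 682.6667)
delta = 2.4677 um


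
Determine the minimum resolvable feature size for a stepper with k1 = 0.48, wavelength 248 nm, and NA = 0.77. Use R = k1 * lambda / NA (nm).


Step 1: Identify values: k1 = 0.48, lambda = 248 nm, NA = 0.77
Step 2: R = k1 * lambda / NA
R = 0.48 * 248 / 0.77
R = 154.6 nm


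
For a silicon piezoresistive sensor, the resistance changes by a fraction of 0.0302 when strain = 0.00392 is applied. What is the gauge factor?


Step 1: Identify values.
dR/R = 0.0302, strain = 0.00392
Step 2: GF = (dR/R) / strain = 0.0302 / 0.00392
GF = 7.7


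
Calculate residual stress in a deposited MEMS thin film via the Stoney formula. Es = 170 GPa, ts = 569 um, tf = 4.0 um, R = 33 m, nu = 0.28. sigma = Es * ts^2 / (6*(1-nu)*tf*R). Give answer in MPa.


Step 1: Compute numerator: Es * ts^2 = 170 * 569^2 = 55039370 (GPa*um^2)
Step 2: Compute denominator (R in um): 6*(1-nu)*tf*R = 6*0.72*4.0*33e6 = 570240000.0 (um^2)
Step 3: sigma (GPa) = 55039370 / 570240000.0 = 9.652e-02 GPa
Step 4: Convert to MPa (x1000): sigma = 96.5 MPa


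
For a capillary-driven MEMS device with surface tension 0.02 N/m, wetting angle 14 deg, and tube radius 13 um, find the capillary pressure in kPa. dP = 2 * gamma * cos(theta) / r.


Step 1: cos(14 deg) = 0.9703
Step 2: Convert r to m: r = 13e-6 m
Step 3: dP = 2 * 0.02 * 0.9703 / 13e-6 = 2985.5 Pa
Step 4: Convert Pa to kPa (divide by 1000).
dP = 2.99 kPa


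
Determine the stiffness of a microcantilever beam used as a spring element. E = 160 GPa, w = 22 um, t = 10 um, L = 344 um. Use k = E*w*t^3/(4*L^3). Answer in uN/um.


Step 1: Convert E to consistent units (1 GPa = 1000 uN/um^2).
E = 160 GPa = 160000 uN/um^2
Step 2: Compute t^3 = 10^3 = 1000
Step 3: Compute L^3 = 344^3 = 40707584
Step 4: k = 160000 * 22 * 1000 / (4 * 40707584)
k = 21.6176 uN/um


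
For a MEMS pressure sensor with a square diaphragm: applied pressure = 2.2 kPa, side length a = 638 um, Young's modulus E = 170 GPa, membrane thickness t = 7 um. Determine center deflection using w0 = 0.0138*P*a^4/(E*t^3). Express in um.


Step 1: Convert pressure to compatible units (E is in GPa, so P in GPa).
P = 2.2 kPa = 2.2e-6 GPa
Step 2: Compute numerator: 0.0138 * P * a^4.
a^4 = 638^4 = 165684817936
numerator = 0.0138 * 2.2e-6 * 165684817936 = 5.0302e+03
Step 3: Compute denominator: E * t^3 = 170 * 7^3 = 58310
Step 4: w0 = numerator / denominator = 5.0302e+03 / 58310 = 0.0863 um


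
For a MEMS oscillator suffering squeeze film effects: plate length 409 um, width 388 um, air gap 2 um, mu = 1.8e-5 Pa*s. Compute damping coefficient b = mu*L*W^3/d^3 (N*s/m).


Step 1: Convert to SI.
L = 409e-6 m, W = 388e-6 m, d = 2e-6 m
Step 2: W^3 = (388e-6)^3 = 5.84e-11 m^3
Step 3: d^3 = (2e-6)^3 = 8.00e-18 m^3
Step 4: b = 1.8e-5 * 409e-6 * 5.84e-11 / 8.00e-18
b = 5.38e-02 N*s/m


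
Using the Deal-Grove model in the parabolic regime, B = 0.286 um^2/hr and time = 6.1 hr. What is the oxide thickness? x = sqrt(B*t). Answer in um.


Step 1: Compute B*t = 0.286 * 6.1 = 1.7446
Step 2: x = sqrt(1.7446)
x = 1.321 um


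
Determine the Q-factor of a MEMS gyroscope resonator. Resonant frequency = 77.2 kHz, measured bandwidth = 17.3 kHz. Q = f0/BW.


Step 1: Q = f0 / bandwidth
Step 2: Q = 77.2 / 17.3
Q = 4.5


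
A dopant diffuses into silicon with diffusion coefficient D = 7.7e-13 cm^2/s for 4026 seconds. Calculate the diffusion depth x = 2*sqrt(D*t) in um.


Step 1: Compute D*t = 7.7e-13 * 4026 = 3.10002e-09 cm^2
Step 2: sqrt(D*t) = 5.56778e-05 cm
Step 3: x = 2 * 5.56778e-05 cm = 1.113556e-04 cm
Step 4: Convert to um (1 cm = 1e4 um): x = 1.114 um


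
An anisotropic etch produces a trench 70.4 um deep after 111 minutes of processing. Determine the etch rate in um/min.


Step 1: Etch rate = depth / time
Step 2: rate = 70.4 / 111
rate = 0.634 um/min


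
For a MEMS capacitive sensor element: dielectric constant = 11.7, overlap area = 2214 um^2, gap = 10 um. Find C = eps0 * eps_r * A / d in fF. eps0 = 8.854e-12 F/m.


Step 1: Convert area to m^2: A = 2214e-12 m^2
Step 2: Convert gap to m: d = 10e-6 m
Step 3: C = eps0 * eps_r * A / d
C = 8.854e-12 * 11.7 * 2214e-12 / 10e-6
Step 4: Convert to fF (multiply by 1e15).
C = 22.94 fF


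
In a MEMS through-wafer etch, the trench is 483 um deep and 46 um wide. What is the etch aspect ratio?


Step 1: AR = depth / width
Step 2: AR = 483 / 46
AR = 10.5


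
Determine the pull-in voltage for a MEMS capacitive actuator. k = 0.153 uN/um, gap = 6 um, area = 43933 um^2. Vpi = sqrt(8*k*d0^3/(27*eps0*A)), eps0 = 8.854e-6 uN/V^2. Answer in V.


Step 1: Compute numerator: 8 * k * d0^3 = 8 * 0.153 * 6^3 = 264.384
Step 2: Compute denominator: 27 * eps0 * A = 27 * 8.854e-6 * 43933 = 10.502535
Step 3: Vpi = sqrt(264.384 / 10.502535)
Vpi = 5.02 V


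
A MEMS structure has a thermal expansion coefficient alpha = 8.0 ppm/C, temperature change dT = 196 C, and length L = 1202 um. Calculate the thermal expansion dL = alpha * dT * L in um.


Step 1: Convert CTE: alpha = 8.0 ppm/C = 8.0e-6 /C
Step 2: dL = 8.0e-6 * 196 * 1202
dL = 1.8847 um


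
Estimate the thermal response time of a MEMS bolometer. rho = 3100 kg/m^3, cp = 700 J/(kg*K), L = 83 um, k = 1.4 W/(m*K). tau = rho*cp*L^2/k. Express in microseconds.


Step 1: Convert L to m: L = 83e-6 m
Step 2: L^2 = (83e-6)^2 = 6.889e-09 m^2
Step 3: tau = 3100 * 700 * 6.889e-09 / 1.4 = 1.067795e-02 s
Step 4: Convert to microseconds (multiply by 1e6).
tau = 10677.95 us


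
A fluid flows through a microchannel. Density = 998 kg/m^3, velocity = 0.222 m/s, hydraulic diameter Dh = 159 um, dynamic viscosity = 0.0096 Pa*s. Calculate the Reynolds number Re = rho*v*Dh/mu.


Step 1: Convert Dh to meters: Dh = 159e-6 m
Step 2: Re = rho * v * Dh / mu
Re = 998 * 0.222 * 159e-6 / 0.0096
Re = 3.67


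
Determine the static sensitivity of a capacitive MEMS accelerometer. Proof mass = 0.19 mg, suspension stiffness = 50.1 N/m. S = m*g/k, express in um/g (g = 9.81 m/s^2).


Step 1: Convert mass: m = 0.19 mg = 1.90e-07 kg
Step 2: S = m * g / k = 1.90e-07 * 9.81 / 50.1
Step 3: S = 3.72e-08 m/g
Step 4: Convert to um/g: S = 0.037 um/g


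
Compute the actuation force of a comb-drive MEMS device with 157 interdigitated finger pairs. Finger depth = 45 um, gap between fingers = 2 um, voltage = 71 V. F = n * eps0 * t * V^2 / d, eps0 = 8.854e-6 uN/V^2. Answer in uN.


Step 1: Parameters: n=157, eps0=8.854e-6 uN/V^2, t=45 um, V=71 V, d=2 um
Step 2: V^2 = 5041
Step 3: F = 157 * 8.854e-6 * 45 * 5041 / 2
F = 157.666 uN


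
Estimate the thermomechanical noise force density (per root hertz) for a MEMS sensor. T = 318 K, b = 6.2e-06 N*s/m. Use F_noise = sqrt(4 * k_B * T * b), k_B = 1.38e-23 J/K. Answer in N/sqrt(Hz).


Step 1: Compute 4 * k_B * T * b
= 4 * 1.38e-23 * 318 * 6.2e-06
= 1.0883e-25 N^2/Hz
Step 2: F_noise = sqrt(1.0883e-25)
F_noise = 3.30e-13 N/sqrt(Hz)


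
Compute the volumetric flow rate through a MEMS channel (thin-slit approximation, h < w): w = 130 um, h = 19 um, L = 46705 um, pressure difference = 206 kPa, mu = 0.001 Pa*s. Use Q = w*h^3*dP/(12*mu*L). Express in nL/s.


Step 1: Convert all dimensions to SI (meters).
w = 130e-6 m, h = 19e-6 m, L = 46705e-6 m, dP = 206e3 Pa
Step 2: Q = w * h^3 * dP / (12 * mu * L)
Q = 130e-6 * (19e-6)^3 * 206e3 / (12 * 0.001 * 46705e-6) = 3.2773797e-10 m^3/s
Step 3: Convert Q from m^3/s to nL/s (1 m^3 = 1e12 nL, so multiply by 1e12).
Q = 327.738 nL/s


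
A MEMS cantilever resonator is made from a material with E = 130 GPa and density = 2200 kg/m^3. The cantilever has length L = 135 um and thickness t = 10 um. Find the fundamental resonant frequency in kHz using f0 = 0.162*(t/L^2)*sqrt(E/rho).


Step 1: Convert units to SI.
t_SI = 10e-6 m, L_SI = 135e-6 m
Step 2: Calculate sqrt(E/rho).
sqrt(130e9 / 2200) = 7687.06 m/s
Step 3: Compute f0.
f0 = 0.162 * 10e-6 / (135e-6)^2 * 7687.06 = 683294.2 Hz = 683.29 kHz


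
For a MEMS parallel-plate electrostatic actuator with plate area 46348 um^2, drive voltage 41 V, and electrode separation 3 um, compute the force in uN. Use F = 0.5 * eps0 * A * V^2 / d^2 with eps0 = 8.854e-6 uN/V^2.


Step 1: Identify parameters.
eps0 = 8.854e-6 uN/V^2, A = 46348 um^2, V = 41 V, d = 3 um
Step 2: Compute V^2 = 41^2 = 1681
Step 3: Compute d^2 = 3^2 = 9
Step 4: F = 0.5 * 8.854e-6 * 46348 * 1681 / 9
F = 38.324 uN


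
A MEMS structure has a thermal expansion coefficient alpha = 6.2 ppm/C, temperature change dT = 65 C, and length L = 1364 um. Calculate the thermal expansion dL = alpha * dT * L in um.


Step 1: Convert CTE: alpha = 6.2 ppm/C = 6.2e-6 /C
Step 2: dL = 6.2e-6 * 65 * 1364
dL = 0.5497 um


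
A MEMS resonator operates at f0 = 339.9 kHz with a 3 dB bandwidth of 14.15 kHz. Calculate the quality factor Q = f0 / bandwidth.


Step 1: Q = f0 / bandwidth
Step 2: Q = 339.9 / 14.15
Q = 24.0


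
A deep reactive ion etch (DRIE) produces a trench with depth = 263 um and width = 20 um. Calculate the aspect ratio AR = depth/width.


Step 1: AR = depth / width
Step 2: AR = 263 / 20
AR = 13.2


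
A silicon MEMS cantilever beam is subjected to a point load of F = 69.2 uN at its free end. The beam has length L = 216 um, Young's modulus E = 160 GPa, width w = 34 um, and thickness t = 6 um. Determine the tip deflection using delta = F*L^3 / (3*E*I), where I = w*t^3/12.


Step 1: Calculate the second moment of area.
I = w * t^3 / 12 = 34 * 6^3 / 12 = 612.0 um^4
Step 2: Convert E to consistent units (1 GPa = 1000 uN/um^2).
E = 160 GPa = 160000 uN/um^2
Step 3: Calculate tip deflection.
delta = F * L^3 / (3 * E * I)
delta = 69.2 * 216^3 / (3 * 160000 * 612.0)
delta = 2.374 um


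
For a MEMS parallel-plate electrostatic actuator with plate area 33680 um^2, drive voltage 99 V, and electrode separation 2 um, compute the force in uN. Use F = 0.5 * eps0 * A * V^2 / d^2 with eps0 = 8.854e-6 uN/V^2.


Step 1: Identify parameters.
eps0 = 8.854e-6 uN/V^2, A = 33680 um^2, V = 99 V, d = 2 um
Step 2: Compute V^2 = 99^2 = 9801
Step 3: Compute d^2 = 2^2 = 4
Step 4: F = 0.5 * 8.854e-6 * 33680 * 9801 / 4
F = 365.336 uN


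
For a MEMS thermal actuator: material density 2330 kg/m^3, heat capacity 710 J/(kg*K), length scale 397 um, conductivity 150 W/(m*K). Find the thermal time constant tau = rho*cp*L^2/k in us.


Step 1: Convert L to m: L = 397e-6 m
Step 2: L^2 = (397e-6)^2 = 1.57609e-07 m^2
Step 3: tau = 2330 * 710 * 1.57609e-07 / 150 = 1.73821712e-03 s
Step 4: Convert to microseconds (multiply by 1e6).
tau = 1738.217 us


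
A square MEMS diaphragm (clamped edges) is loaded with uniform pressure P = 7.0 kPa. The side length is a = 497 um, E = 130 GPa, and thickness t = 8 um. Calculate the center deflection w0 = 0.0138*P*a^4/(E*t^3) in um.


Step 1: Convert pressure to compatible units (E is in GPa, so P in GPa).
P = 7.0 kPa = 7.0e-6 GPa
Step 2: Compute numerator: 0.0138 * P * a^4.
a^4 = 497^4 = 61013446081
numerator = 0.0138 * 7.0e-6 * 61013446081 = 5.8939e+03
Step 3: Compute denominator: E * t^3 = 130 * 8^3 = 66560
Step 4: w0 = numerator / denominator = 5.8939e+03 / 66560 = 0.0886 um


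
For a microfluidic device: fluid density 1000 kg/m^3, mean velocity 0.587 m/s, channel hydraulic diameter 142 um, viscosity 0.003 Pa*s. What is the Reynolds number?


Step 1: Convert Dh to meters: Dh = 142e-6 m
Step 2: Re = rho * v * Dh / mu
Re = 1000 * 0.587 * 142e-6 / 0.003
Re = 27.785


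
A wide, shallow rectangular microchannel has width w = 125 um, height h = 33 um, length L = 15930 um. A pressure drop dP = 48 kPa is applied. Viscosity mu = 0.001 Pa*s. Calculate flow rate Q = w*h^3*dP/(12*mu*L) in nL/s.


Step 1: Convert all dimensions to SI (meters).
w = 125e-6 m, h = 33e-6 m, L = 15930e-6 m, dP = 48e3 Pa
Step 2: Q = w * h^3 * dP / (12 * mu * L)
Q = 125e-6 * (33e-6)^3 * 48e3 / (12 * 0.001 * 15930e-6) = 1.1279661e-09 m^3/s
Step 3: Convert Q from m^3/s to nL/s (1 m^3 = 1e12 nL, so multiply by 1e12).
Q = 1127.966 nL/s


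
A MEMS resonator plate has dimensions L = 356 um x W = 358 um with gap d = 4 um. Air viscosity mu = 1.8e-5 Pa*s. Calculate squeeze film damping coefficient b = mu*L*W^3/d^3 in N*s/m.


Step 1: Convert to SI.
L = 356e-6 m, W = 358e-6 m, d = 4e-6 m
Step 2: W^3 = (358e-6)^3 = 4.59e-11 m^3
Step 3: d^3 = (4e-6)^3 = 6.40e-17 m^3
Step 4: b = 1.8e-5 * 356e-6 * 4.59e-11 / 6.40e-17
b = 4.59e-03 N*s/m


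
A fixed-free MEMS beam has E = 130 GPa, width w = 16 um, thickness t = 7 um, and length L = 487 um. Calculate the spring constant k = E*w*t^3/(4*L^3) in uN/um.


Step 1: Convert E to consistent units (1 GPa = 1000 uN/um^2).
E = 130 GPa = 130000 uN/um^2
Step 2: Compute t^3 = 7^3 = 343
Step 3: Compute L^3 = 487^3 = 115501303
Step 4: k = 130000 * 16 * 343 / (4 * 115501303)
k = 1.5442 uN/um


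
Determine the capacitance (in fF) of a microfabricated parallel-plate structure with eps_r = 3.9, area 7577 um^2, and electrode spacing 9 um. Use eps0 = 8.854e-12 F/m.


Step 1: Convert area to m^2: A = 7577e-12 m^2
Step 2: Convert gap to m: d = 9e-6 m
Step 3: C = eps0 * eps_r * A / d
C = 8.854e-12 * 3.9 * 7577e-12 / 9e-6
Step 4: Convert to fF (multiply by 1e15).
C = 29.07 fF


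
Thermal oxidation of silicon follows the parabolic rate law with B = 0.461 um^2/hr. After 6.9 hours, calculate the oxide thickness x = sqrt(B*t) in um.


Step 1: Compute B*t = 0.461 * 6.9 = 3.1809
Step 2: x = sqrt(3.1809)
x = 1.784 um


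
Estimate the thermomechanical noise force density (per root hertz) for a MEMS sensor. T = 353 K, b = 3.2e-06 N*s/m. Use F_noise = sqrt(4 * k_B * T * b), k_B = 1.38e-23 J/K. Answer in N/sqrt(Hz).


Step 1: Compute 4 * k_B * T * b
= 4 * 1.38e-23 * 353 * 3.2e-06
= 6.2354e-26 N^2/Hz
Step 2: F_noise = sqrt(6.2354e-26)
F_noise = 2.50e-13 N/sqrt(Hz)


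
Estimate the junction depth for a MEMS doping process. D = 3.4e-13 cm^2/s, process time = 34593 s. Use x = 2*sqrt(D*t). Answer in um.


Step 1: Compute D*t = 3.4e-13 * 34593 = 1.176162e-08 cm^2
Step 2: sqrt(D*t) = 1.08451e-04 cm
Step 3: x = 2 * 1.08451e-04 cm = 2.16902e-04 cm
Step 4: Convert to um (1 cm = 1e4 um): x = 2.169 um


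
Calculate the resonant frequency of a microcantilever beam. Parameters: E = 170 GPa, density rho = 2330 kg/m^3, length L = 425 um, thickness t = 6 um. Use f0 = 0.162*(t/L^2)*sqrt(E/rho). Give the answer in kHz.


Step 1: Convert units to SI.
t_SI = 6e-6 m, L_SI = 425e-6 m
Step 2: Calculate sqrt(E/rho).
sqrt(170e9 / 2330) = 8541.74 m/s
Step 3: Compute f0.
f0 = 0.162 * 6e-6 / (425e-6)^2 * 8541.74 = 45965.8 Hz = 45.97 kHz


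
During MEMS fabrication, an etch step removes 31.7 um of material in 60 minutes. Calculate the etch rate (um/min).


Step 1: Etch rate = depth / time
Step 2: rate = 31.7 / 60
rate = 0.528 um/min


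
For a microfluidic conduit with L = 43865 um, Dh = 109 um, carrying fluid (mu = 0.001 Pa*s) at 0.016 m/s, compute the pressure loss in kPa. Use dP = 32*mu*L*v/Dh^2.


Step 1: Convert to SI: L = 43865e-6 m, Dh = 109e-6 m
Step 2: dP = 32 * 0.001 * 43865e-6 * 0.016 / (109e-6)^2
Step 3: dP = 1890.32 Pa
Step 4: Convert to kPa: dP = 1.89 kPa


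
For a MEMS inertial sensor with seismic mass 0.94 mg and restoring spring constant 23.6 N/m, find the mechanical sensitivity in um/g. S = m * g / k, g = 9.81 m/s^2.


Step 1: Convert mass: m = 0.94 mg = 9.40e-07 kg
Step 2: S = m * g / k = 9.40e-07 * 9.81 / 23.6
Step 3: S = 3.91e-07 m/g
Step 4: Convert to um/g: S = 0.391 um/g


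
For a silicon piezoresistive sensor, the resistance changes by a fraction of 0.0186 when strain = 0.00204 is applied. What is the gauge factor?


Step 1: Identify values.
dR/R = 0.0186, strain = 0.00204
Step 2: GF = (dR/R) / strain = 0.0186 / 0.00204
GF = 9.1


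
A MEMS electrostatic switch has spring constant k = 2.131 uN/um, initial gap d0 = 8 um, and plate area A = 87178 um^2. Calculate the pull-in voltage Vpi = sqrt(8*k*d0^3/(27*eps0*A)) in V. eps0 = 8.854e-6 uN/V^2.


Step 1: Compute numerator: 8 * k * d0^3 = 8 * 2.131 * 8^3 = 8728.576
Step 2: Compute denominator: 27 * eps0 * A = 27 * 8.854e-6 * 87178 = 20.840598
Step 3: Vpi = sqrt(8728.576 / 20.840598)
Vpi = 20.47 V


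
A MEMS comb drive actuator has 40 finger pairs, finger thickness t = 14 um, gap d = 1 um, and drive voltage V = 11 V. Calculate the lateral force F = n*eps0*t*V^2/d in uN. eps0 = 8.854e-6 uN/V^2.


Step 1: Parameters: n=40, eps0=8.854e-6 uN/V^2, t=14 um, V=11 V, d=1 um
Step 2: V^2 = 121
Step 3: F = 40 * 8.854e-6 * 14 * 121 / 1
F = 0.6 uN


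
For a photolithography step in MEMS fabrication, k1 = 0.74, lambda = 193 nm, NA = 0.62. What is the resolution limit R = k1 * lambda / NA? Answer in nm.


Step 1: Identify values: k1 = 0.74, lambda = 193 nm, NA = 0.62
Step 2: R = k1 * lambda / NA
R = 0.74 * 193 / 0.62
R = 230.4 nm


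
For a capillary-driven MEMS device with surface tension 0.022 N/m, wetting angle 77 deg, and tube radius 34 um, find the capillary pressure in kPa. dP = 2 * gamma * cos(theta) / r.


Step 1: cos(77 deg) = 0.225
Step 2: Convert r to m: r = 34e-6 m
Step 3: dP = 2 * 0.022 * 0.225 / 34e-6 = 291.2 Pa
Step 4: Convert Pa to kPa (divide by 1000).
dP = 0.29 kPa


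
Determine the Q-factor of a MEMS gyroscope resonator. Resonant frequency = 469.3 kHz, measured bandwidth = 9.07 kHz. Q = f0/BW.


Step 1: Q = f0 / bandwidth
Step 2: Q = 469.3 / 9.07
Q = 51.7


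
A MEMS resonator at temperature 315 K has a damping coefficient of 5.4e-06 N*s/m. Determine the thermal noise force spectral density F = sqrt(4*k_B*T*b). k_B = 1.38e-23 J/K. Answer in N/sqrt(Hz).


Step 1: Compute 4 * k_B * T * b
= 4 * 1.38e-23 * 315 * 5.4e-06
= 9.3895e-26 N^2/Hz
Step 2: F_noise = sqrt(9.3895e-26)
F_noise = 3.06e-13 N/sqrt(Hz)


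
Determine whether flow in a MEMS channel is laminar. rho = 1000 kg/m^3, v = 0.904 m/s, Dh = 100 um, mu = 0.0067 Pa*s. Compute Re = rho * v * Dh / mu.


Step 1: Convert Dh to meters: Dh = 100e-6 m
Step 2: Re = rho * v * Dh / mu
Re = 1000 * 0.904 * 100e-6 / 0.0067
Re = 13.493
Since Re = 13.493 is below ~2300, the flow is laminar.


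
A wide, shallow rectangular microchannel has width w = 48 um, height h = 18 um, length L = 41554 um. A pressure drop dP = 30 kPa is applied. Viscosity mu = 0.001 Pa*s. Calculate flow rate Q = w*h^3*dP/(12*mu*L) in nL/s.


Step 1: Convert all dimensions to SI (meters).
w = 48e-6 m, h = 18e-6 m, L = 41554e-6 m, dP = 30e3 Pa
Step 2: Q = w * h^3 * dP / (12 * mu * L)
Q = 48e-6 * (18e-6)^3 * 30e3 / (12 * 0.001 * 41554e-6) = 1.68417e-11 m^3/s
Step 3: Convert Q from m^3/s to nL/s (1 m^3 = 1e12 nL, so multiply by 1e12).
Q = 16.842 nL/s


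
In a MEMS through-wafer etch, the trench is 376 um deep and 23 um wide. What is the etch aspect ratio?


Step 1: AR = depth / width
Step 2: AR = 376 / 23
AR = 16.3


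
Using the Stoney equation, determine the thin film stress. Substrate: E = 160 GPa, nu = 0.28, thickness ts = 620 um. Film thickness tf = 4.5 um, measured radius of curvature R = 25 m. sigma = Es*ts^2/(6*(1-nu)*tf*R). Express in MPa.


Step 1: Compute numerator: Es * ts^2 = 160 * 620^2 = 61504000 (GPa*um^2)
Step 2: Compute denominator (R in um): 6*(1-nu)*tf*R = 6*0.72*4.5*25e6 = 486000000.0 (um^2)
Step 3: sigma (GPa) = 61504000 / 486000000.0 = 1.26551e-01 GPa
Step 4: Convert to MPa (x1000): sigma = 126.6 MPa


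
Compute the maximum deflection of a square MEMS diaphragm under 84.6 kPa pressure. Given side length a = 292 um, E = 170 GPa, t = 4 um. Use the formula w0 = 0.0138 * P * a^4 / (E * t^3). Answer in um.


Step 1: Convert pressure to compatible units (E is in GPa, so P in GPa).
P = 84.6 kPa = 84.6e-6 GPa
Step 2: Compute numerator: 0.0138 * P * a^4.
a^4 = 292^4 = 7269949696
numerator = 0.0138 * 84.6e-6 * 7269949696 = 8.48752e+03
Step 3: Compute denominator: E * t^3 = 170 * 4^3 = 10880
Step 4: w0 = numerator / denominator = 8.48752e+03 / 10880 = 0.7801 um


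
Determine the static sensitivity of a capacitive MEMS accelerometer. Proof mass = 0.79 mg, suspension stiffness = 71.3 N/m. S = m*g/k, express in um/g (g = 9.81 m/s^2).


Step 1: Convert mass: m = 0.79 mg = 7.90e-07 kg
Step 2: S = m * g / k = 7.90e-07 * 9.81 / 71.3
Step 3: S = 1.09e-07 m/g
Step 4: Convert to um/g: S = 0.109 um/g


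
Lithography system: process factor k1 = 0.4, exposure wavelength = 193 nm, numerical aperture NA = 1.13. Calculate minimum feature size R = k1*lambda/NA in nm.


Step 1: Identify values: k1 = 0.4, lambda = 193 nm, NA = 1.13
Step 2: R = k1 * lambda / NA
R = 0.4 * 193 / 1.13
R = 68.3 nm


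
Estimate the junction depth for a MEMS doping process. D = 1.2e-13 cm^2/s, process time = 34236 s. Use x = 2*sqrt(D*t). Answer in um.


Step 1: Compute D*t = 1.2e-13 * 34236 = 4.10832e-09 cm^2
Step 2: sqrt(D*t) = 6.40962e-05 cm
Step 3: x = 2 * 6.40962e-05 cm = 1.281924e-04 cm
Step 4: Convert to um (1 cm = 1e4 um): x = 1.282 um


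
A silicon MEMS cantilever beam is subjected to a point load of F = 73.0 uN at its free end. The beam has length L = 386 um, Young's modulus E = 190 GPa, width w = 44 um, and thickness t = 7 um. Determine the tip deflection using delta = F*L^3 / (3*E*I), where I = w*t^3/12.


Step 1: Calculate the second moment of area.
I = w * t^3 / 12 = 44 * 7^3 / 12 = 1257.6667 um^4
Step 2: Convert E to consistent units (1 GPa = 1000 uN/um^2).
E = 190 GPa = 190000 uN/um^2
Step 3: Calculate tip deflection.
delta = F * L^3 / (3 * E * I)
delta = 73.0 * 386^3 / (3 * 190000 * 1257.6667)
delta = 5.8566 um


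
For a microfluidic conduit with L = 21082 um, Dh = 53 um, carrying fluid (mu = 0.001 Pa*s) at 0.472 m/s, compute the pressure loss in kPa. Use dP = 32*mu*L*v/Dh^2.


Step 1: Convert to SI: L = 21082e-6 m, Dh = 53e-6 m
Step 2: dP = 32 * 0.001 * 21082e-6 * 0.472 / (53e-6)^2
Step 3: dP = 113357.97 Pa
Step 4: Convert to kPa: dP = 113.36 kPa


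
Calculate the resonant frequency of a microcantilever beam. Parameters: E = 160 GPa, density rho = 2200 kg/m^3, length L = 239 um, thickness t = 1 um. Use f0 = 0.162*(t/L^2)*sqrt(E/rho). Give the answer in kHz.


Step 1: Convert units to SI.
t_SI = 1e-6 m, L_SI = 239e-6 m
Step 2: Calculate sqrt(E/rho).
sqrt(160e9 / 2200) = 8528.03 m/s
Step 3: Compute f0.
f0 = 0.162 * 1e-6 / (239e-6)^2 * 8528.03 = 24186.2 Hz = 24.19 kHz


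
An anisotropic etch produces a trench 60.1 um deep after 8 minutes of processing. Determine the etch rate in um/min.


Step 1: Etch rate = depth / time
Step 2: rate = 60.1 / 8
rate = 7.513 um/min


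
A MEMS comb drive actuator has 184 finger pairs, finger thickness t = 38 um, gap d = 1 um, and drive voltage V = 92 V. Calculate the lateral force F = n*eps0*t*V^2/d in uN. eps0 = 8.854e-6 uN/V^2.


Step 1: Parameters: n=184, eps0=8.854e-6 uN/V^2, t=38 um, V=92 V, d=1 um
Step 2: V^2 = 8464
Step 3: F = 184 * 8.854e-6 * 38 * 8464 / 1
F = 523.982 uN


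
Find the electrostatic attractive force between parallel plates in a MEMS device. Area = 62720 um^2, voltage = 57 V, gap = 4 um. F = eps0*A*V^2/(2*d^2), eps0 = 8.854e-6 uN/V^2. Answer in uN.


Step 1: Identify parameters.
eps0 = 8.854e-6 uN/V^2, A = 62720 um^2, V = 57 V, d = 4 um
Step 2: Compute V^2 = 57^2 = 3249
Step 3: Compute d^2 = 4^2 = 16
Step 4: F = 0.5 * 8.854e-6 * 62720 * 3249 / 16
F = 56.383 uN


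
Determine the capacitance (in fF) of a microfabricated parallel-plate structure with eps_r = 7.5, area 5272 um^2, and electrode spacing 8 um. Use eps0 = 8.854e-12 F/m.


Step 1: Convert area to m^2: A = 5272e-12 m^2
Step 2: Convert gap to m: d = 8e-6 m
Step 3: C = eps0 * eps_r * A / d
C = 8.854e-12 * 7.5 * 5272e-12 / 8e-6
Step 4: Convert to fF (multiply by 1e15).
C = 43.76 fF


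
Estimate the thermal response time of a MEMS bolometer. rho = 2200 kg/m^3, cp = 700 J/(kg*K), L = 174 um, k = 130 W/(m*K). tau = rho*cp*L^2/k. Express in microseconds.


Step 1: Convert L to m: L = 174e-6 m
Step 2: L^2 = (174e-6)^2 = 3.0276e-08 m^2
Step 3: tau = 2200 * 700 * 3.0276e-08 / 130 = 3.5865415e-04 s
Step 4: Convert to microseconds (multiply by 1e6).
tau = 358.654 us


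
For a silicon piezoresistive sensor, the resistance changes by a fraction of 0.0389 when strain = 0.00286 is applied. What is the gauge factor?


Step 1: Identify values.
dR/R = 0.0389, strain = 0.00286
Step 2: GF = (dR/R) / strain = 0.0389 / 0.00286
GF = 13.6


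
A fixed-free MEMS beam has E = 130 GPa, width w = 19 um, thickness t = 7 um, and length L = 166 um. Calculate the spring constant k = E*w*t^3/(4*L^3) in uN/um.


Step 1: Convert E to consistent units (1 GPa = 1000 uN/um^2).
E = 130 GPa = 130000 uN/um^2
Step 2: Compute t^3 = 7^3 = 343
Step 3: Compute L^3 = 166^3 = 4574296
Step 4: k = 130000 * 19 * 343 / (4 * 4574296)
k = 46.3028 uN/um


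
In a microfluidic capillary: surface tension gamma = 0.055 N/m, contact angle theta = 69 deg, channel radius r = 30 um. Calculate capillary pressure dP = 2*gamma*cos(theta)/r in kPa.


Step 1: cos(69 deg) = 0.3584
Step 2: Convert r to m: r = 30e-6 m
Step 3: dP = 2 * 0.055 * 0.3584 / 30e-6 = 1314.1 Pa
Step 4: Convert Pa to kPa (divide by 1000).
dP = 1.31 kPa


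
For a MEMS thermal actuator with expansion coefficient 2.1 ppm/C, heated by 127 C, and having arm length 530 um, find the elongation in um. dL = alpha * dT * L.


Step 1: Convert CTE: alpha = 2.1 ppm/C = 2.1e-6 /C
Step 2: dL = 2.1e-6 * 127 * 530
dL = 0.1414 um


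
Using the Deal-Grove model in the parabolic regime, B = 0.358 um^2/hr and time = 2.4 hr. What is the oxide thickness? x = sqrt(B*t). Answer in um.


Step 1: Compute B*t = 0.358 * 2.4 = 0.8592
Step 2: x = sqrt(0.8592)
x = 0.927 um


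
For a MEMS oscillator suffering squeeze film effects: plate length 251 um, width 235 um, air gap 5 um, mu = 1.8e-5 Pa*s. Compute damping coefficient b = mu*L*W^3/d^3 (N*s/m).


Step 1: Convert to SI.
L = 251e-6 m, W = 235e-6 m, d = 5e-6 m
Step 2: W^3 = (235e-6)^3 = 1.30e-11 m^3
Step 3: d^3 = (5e-6)^3 = 1.25e-16 m^3
Step 4: b = 1.8e-5 * 251e-6 * 1.30e-11 / 1.25e-16
b = 4.69e-04 N*s/m


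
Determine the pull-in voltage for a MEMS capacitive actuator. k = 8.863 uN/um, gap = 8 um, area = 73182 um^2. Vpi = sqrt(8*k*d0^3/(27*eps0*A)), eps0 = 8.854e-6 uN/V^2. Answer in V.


Step 1: Compute numerator: 8 * k * d0^3 = 8 * 8.863 * 8^3 = 36302.848
Step 2: Compute denominator: 27 * eps0 * A = 27 * 8.854e-6 * 73182 = 17.494743
Step 3: Vpi = sqrt(36302.848 / 17.494743)
Vpi = 45.55 V


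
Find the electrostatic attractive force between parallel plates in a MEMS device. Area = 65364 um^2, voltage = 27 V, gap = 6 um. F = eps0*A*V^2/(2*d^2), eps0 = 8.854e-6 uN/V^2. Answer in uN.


Step 1: Identify parameters.
eps0 = 8.854e-6 uN/V^2, A = 65364 um^2, V = 27 V, d = 6 um
Step 2: Compute V^2 = 27^2 = 729
Step 3: Compute d^2 = 6^2 = 36
Step 4: F = 0.5 * 8.854e-6 * 65364 * 729 / 36
F = 5.86 uN


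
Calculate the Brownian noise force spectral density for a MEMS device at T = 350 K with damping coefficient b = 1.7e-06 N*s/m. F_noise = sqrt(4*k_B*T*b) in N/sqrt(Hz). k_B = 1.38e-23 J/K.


Step 1: Compute 4 * k_B * T * b
= 4 * 1.38e-23 * 350 * 1.7e-06
= 3.2844e-26 N^2/Hz
Step 2: F_noise = sqrt(3.2844e-26)
F_noise = 1.81e-13 N/sqrt(Hz)


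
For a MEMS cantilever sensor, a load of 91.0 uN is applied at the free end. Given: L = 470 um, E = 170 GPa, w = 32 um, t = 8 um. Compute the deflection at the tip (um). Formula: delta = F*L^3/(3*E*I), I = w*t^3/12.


Step 1: Calculate the second moment of area.
I = w * t^3 / 12 = 32 * 8^3 / 12 = 1365.3333 um^4
Step 2: Convert E to consistent units (1 GPa = 1000 uN/um^2).
E = 170 GPa = 170000 uN/um^2
Step 3: Calculate tip deflection.
delta = F * L^3 / (3 * E * I)
delta = 91.0 * 470^3 / (3 * 170000 * 1365.3333)
delta = 13.5683 um


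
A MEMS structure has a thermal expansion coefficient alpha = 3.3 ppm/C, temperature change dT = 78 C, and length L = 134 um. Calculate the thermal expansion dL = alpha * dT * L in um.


Step 1: Convert CTE: alpha = 3.3 ppm/C = 3.3e-6 /C
Step 2: dL = 3.3e-6 * 78 * 134
dL = 0.0345 um


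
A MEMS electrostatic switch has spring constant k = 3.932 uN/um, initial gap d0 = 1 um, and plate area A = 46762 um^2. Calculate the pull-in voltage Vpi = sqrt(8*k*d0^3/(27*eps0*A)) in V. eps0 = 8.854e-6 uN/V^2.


Step 1: Compute numerator: 8 * k * d0^3 = 8 * 3.932 * 1^3 = 31.456
Step 2: Compute denominator: 27 * eps0 * A = 27 * 8.854e-6 * 46762 = 11.17883
Step 3: Vpi = sqrt(31.456 / 11.17883)
Vpi = 1.68 V


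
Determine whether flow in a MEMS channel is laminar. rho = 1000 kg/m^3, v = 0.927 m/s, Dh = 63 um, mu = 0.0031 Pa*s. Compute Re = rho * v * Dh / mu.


Step 1: Convert Dh to meters: Dh = 63e-6 m
Step 2: Re = rho * v * Dh / mu
Re = 1000 * 0.927 * 63e-6 / 0.0031
Re = 18.839
Since Re = 18.839 is below ~2300, the flow is laminar.


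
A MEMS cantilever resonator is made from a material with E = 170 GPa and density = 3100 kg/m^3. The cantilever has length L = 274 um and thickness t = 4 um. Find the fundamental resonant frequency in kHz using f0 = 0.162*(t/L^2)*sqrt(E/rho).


Step 1: Convert units to SI.
t_SI = 4e-6 m, L_SI = 274e-6 m
Step 2: Calculate sqrt(E/rho).
sqrt(170e9 / 3100) = 7405.32 m/s
Step 3: Compute f0.
f0 = 0.162 * 4e-6 / (274e-6)^2 * 7405.32 = 63917.2 Hz = 63.92 kHz


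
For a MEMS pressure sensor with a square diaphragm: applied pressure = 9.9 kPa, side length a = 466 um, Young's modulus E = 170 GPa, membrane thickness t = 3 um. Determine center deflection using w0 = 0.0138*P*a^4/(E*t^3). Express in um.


Step 1: Convert pressure to compatible units (E is in GPa, so P in GPa).
P = 9.9 kPa = 9.9e-6 GPa
Step 2: Compute numerator: 0.0138 * P * a^4.
a^4 = 466^4 = 47156728336
numerator = 0.0138 * 9.9e-6 * 47156728336 = 6.442552e+03
Step 3: Compute denominator: E * t^3 = 170 * 3^3 = 4590
Step 4: w0 = numerator / denominator = 6.442552e+03 / 4590 = 1.4036 um


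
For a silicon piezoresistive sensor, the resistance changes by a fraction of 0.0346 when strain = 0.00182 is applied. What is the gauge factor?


Step 1: Identify values.
dR/R = 0.0346, strain = 0.00182
Step 2: GF = (dR/R) / strain = 0.0346 / 0.00182
GF = 19.0


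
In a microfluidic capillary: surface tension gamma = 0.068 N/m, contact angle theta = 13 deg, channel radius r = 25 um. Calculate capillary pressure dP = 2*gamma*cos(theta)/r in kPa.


Step 1: cos(13 deg) = 0.9744
Step 2: Convert r to m: r = 25e-6 m
Step 3: dP = 2 * 0.068 * 0.9744 / 25e-6 = 5300.7 Pa
Step 4: Convert Pa to kPa (divide by 1000).
dP = 5.3 kPa


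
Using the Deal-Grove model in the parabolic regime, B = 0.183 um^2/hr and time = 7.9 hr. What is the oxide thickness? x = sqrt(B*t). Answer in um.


Step 1: Compute B*t = 0.183 * 7.9 = 1.4457
Step 2: x = sqrt(1.4457)
x = 1.202 um


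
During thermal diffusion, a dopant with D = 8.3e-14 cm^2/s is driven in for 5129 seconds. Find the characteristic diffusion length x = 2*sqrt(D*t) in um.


Step 1: Compute D*t = 8.3e-14 * 5129 = 4.25707e-10 cm^2
Step 2: sqrt(D*t) = 2.0633e-05 cm
Step 3: x = 2 * 2.0633e-05 cm = 4.1266e-05 cm
Step 4: Convert to um (1 cm = 1e4 um): x = 0.413 um


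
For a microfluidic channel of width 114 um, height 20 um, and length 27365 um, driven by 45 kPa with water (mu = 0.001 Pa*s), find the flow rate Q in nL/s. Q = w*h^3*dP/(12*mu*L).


Step 1: Convert all dimensions to SI (meters).
w = 114e-6 m, h = 20e-6 m, L = 27365e-6 m, dP = 45e3 Pa
Step 2: Q = w * h^3 * dP / (12 * mu * L)
Q = 114e-6 * (20e-6)^3 * 45e3 / (12 * 0.001 * 27365e-6) = 1.2497716e-10 m^3/s
Step 3: Convert Q from m^3/s to nL/s (1 m^3 = 1e12 nL, so multiply by 1e12).
Q = 124.977 nL/s


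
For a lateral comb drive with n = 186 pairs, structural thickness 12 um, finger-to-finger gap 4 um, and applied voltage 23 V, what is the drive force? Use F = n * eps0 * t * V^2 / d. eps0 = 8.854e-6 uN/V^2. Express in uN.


Step 1: Parameters: n=186, eps0=8.854e-6 uN/V^2, t=12 um, V=23 V, d=4 um
Step 2: V^2 = 529
Step 3: F = 186 * 8.854e-6 * 12 * 529 / 4
F = 2.614 uN


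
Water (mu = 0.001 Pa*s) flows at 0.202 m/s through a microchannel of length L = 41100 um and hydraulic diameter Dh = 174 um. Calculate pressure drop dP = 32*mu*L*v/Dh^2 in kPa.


Step 1: Convert to SI: L = 41100e-6 m, Dh = 174e-6 m
Step 2: dP = 32 * 0.001 * 41100e-6 * 0.202 / (174e-6)^2
Step 3: dP = 8774.95 Pa
Step 4: Convert to kPa: dP = 8.77 kPa


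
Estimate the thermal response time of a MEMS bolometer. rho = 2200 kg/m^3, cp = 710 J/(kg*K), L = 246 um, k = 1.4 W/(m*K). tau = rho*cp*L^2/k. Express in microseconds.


Step 1: Convert L to m: L = 246e-6 m
Step 2: L^2 = (246e-6)^2 = 6.0516e-08 m^2
Step 3: tau = 2200 * 710 * 6.0516e-08 / 1.4 = 6.751856571e-02 s
Step 4: Convert to microseconds (multiply by 1e6).
tau = 67518.566 us


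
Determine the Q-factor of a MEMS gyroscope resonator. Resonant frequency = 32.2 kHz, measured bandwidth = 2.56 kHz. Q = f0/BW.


Step 1: Q = f0 / bandwidth
Step 2: Q = 32.2 / 2.56
Q = 12.6


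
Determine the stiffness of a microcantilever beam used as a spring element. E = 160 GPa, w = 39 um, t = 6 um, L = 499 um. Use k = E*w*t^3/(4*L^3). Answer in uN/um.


Step 1: Convert E to consistent units (1 GPa = 1000 uN/um^2).
E = 160 GPa = 160000 uN/um^2
Step 2: Compute t^3 = 6^3 = 216
Step 3: Compute L^3 = 499^3 = 124251499
Step 4: k = 160000 * 39 * 216 / (4 * 124251499)
k = 2.7119 uN/um


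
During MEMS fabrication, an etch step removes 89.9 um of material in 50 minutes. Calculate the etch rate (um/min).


Step 1: Etch rate = depth / time
Step 2: rate = 89.9 / 50
rate = 1.798 um/min
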